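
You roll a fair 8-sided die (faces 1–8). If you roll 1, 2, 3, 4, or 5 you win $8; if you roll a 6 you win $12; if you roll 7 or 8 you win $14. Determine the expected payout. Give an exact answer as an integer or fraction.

E[payout] = (5/8)·8 + (1/8)·12 + (1/4)·14 = 10

$10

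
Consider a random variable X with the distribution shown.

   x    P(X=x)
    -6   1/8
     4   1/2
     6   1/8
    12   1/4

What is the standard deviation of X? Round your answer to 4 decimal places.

5.2915

E[X] = 5, E[X²] = 53
Var(X) = E[X²] − (E[X])² = 53 − 25 = 28
SD(X) = √(28) ≈ 5.2915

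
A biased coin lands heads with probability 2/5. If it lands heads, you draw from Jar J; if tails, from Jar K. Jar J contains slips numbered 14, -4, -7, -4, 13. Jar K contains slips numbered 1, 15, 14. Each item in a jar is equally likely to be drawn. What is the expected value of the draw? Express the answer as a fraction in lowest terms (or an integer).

174/25

E[X | Jar J] = (14 − 4 − 7 − 4 + 13)/5 = 12/5
E[X | Jar K] = (1 + 15 + 14)/3 = 10
E[X] = (2/5)·12/5 + (3/5)·10 = 174/25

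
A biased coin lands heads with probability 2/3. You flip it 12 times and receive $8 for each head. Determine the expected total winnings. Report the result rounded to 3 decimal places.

$64.000

E[#heads] = 12·2/3 = 8 (linearity over flips).
E[winnings] = 8·8 = 64.
≈ 64.000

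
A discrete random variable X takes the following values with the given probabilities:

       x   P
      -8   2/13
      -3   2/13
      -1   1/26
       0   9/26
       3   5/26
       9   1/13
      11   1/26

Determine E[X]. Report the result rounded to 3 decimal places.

-0.038

E[X] = (2/13)·(-8) + (2/13)·(-3) + (1/26)·(-1) + (9/26)·0 + (5/26)·3 + (1/13)·9 + (1/26)·11
     = -1/26 ≈ -0.038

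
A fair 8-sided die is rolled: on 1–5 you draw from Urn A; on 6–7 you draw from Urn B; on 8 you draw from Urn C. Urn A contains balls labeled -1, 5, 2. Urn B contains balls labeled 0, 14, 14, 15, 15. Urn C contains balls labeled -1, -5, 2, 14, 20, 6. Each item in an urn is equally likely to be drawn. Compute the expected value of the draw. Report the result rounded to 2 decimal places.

4.90

E[X | Urn A] = (-1 + 5 + 2)/3 = 2
E[X | Urn B] = (0 + 14 + 14 + 15 + 15)/5 = 58/5
E[X | Urn C] = (-1 − 5 + 2 + 14 + 20 + 6)/6 = 6
E[X] = (5/8)·2 + (1/4)·58/5 + (1/8)·6 = 49/10 ≈ 4.90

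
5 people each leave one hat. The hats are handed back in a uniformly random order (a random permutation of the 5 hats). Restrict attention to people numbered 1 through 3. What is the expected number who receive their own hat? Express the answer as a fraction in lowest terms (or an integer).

Let Xᵢ = 1 if person i gets their own hat. For each i, P(Xᵢ=1) = 1/5.
By linearity of expectation, E[X₁+…+X_3] = 3·(1/5) = 3/5.

3/5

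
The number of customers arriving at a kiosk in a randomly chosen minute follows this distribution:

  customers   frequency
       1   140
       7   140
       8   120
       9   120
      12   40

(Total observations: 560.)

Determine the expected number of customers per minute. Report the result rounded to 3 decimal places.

6.500

Total = 560, so P(customers=1) = 140/560, etc.
E[X] = (1/4)·1 + (1/4)·7 + (3/14)·8 + (3/14)·9 + (1/14)·12
     = 13/2 ≈ 6.500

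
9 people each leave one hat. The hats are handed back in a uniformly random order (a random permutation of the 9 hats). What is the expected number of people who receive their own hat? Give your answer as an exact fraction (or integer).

1

Let Xᵢ = 1 if person i gets their own hat. For each i, P(Xᵢ=1) = 1/9.
By linearity of expectation, E[X₁+…+X_9] = 9·(1/9) = 1.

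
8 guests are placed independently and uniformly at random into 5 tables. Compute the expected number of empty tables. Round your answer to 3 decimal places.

Let Xⱼ=1 if table j is empty. P(Xⱼ=1) = ((5-1)/5)^8 = 65536/390625.
By linearity, E[#empty] = 5·65536/390625 = 65536/78125.
≈ 0.839

0.839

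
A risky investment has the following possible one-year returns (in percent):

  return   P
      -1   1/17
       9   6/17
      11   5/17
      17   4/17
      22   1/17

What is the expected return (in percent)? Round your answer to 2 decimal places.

11.65

E[X] = (1/17)·(-1) + (6/17)·9 + (5/17)·11 + (4/17)·17 + (1/17)·22
     = 198/17 ≈ 11.65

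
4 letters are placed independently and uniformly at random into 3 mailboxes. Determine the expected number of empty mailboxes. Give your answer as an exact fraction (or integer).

16/27

Let Xⱼ=1 if mailbox j is empty. P(Xⱼ=1) = ((3-1)/3)^4 = 16/81.
By linearity, E[#empty] = 3·16/81 = 16/27.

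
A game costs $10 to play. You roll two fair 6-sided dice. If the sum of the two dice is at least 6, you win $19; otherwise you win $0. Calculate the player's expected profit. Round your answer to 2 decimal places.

$3.72

E[payout] = (5/18)·0 + (13/18)·19 = 247/18
Expected profit = 247/18 − 10 = 67/18 ≈ $3.72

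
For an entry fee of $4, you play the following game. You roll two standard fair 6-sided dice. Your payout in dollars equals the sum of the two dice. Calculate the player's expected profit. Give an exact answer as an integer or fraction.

Distribution of the sum of the two dice: 2 w.p. 1/36, 3 w.p. 1/18, 4 w.p. 1/12, 5 w.p. 1/9, 6 w.p. 5/36, 7 w.p. 1/6, …
E[payout] = (1/36)·2 + (1/18)·3 + (1/12)·4 + (1/9)·5 + (5/36)·6 + (1/6)·7 + (5/36)·8 + (1/9)·9 + (1/12)·10 + (1/18)·11 + (1/36)·12 = 7
Expected profit = 7 − 4 = 3

$3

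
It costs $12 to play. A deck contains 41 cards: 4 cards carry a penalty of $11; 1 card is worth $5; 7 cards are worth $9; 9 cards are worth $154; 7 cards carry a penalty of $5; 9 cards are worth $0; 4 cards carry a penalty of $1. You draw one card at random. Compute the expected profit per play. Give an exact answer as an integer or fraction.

879/41 dollars

E[payout] = (4/41)·(-11) + (1/41)·5 + (7/41)·9 + (9/41)·154 + (7/41)·(-5) + (9/41)·0 + (4/41)·(-1) = 1371/41
Expected profit = 1371/41 − 12 = 879/41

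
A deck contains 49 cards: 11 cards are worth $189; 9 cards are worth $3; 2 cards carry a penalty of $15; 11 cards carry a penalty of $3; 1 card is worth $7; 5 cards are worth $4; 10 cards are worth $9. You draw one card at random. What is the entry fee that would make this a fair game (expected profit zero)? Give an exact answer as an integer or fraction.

2160/49 dollars

E[payout] = (11/49)·189 + (9/49)·3 + (2/49)·(-15) + (11/49)·(-3) + (1/49)·7 + (5/49)·4 + (10/49)·9 = 2160/49
Fair fee = E[payout] = 2160/49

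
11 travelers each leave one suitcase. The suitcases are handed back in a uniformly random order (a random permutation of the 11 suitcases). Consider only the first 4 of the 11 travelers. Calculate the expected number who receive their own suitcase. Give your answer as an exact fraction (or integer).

Let Xᵢ = 1 if person i gets their own suitcase. For each i, P(Xᵢ=1) = 1/11.
By linearity of expectation, E[X₁+…+X_4] = 4·(1/11) = 4/11.

4/11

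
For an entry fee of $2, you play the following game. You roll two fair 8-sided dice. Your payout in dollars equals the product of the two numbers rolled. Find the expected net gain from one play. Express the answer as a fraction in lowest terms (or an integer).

Distribution of the product of the two numbers rolled: 1 w.p. 1/64, 2 w.p. 1/32, 3 w.p. 1/32, 4 w.p. 3/64, 5 w.p. 1/32, 6 w.p. 1/16, …
E[payout] = (1/64)·1 + (1/32)·2 + (1/32)·3 + (3/64)·4 + (1/32)·5 + (1/16)·6 + (1/32)·7 + (1/16)·8 + (1/64)·9 + (1/32)·10 + (1/16)·12 + (1/32)·14 + (1/32)·15 + (3/64)·16 + (1/32)·18 + (1/32)·20 + (1/32)·21 + (1/16)·24 + (1/64)·25 + (1/32)·28 + (1/32)·30 + (1/32)·32 + (1/32)·35 + (1/64)·36 + (1/32)·40 + (1/32)·42 + (1/32)·48 + (1/64)·49 + (1/32)·56 + (1/64)·64 = 81/4
Expected profit = 81/4 − 2 = 73/4

73/4 dollars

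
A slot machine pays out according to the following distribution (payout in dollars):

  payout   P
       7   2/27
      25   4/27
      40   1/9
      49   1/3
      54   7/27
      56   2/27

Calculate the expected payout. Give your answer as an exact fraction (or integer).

E[X] = (2/27)·7 + (4/27)·25 + (1/9)·40 + (1/3)·49 + (7/27)·54 + (2/27)·56
     = 1165/27

1165/27 dollars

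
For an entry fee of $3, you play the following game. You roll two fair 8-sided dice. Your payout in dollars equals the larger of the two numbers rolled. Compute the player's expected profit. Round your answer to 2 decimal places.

$2.81

Distribution of the larger of the two numbers rolled: 1 w.p. 1/64, 2 w.p. 3/64, 3 w.p. 5/64, 4 w.p. 7/64, 5 w.p. 9/64, 6 w.p. 11/64, …
E[payout] = (1/64)·1 + (3/64)·2 + (5/64)·3 + (7/64)·4 + (9/64)·5 + (11/64)·6 + (13/64)·7 + (15/64)·8 = 93/16
Expected profit = 93/16 − 3 = 45/16 ≈ $2.81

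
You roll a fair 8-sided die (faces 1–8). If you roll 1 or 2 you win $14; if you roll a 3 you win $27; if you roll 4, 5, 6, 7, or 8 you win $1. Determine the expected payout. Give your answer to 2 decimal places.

$7.50

E[payout] = (5/8)·1 + (1/4)·14 + (1/8)·27 = 15/2
≈ $7.50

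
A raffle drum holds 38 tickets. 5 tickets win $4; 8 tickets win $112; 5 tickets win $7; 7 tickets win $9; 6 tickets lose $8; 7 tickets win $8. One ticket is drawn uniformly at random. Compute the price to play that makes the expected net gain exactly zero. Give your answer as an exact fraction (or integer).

E[payout] = (5/38)·4 + (8/38)·112 + (5/38)·7 + (7/38)·9 + (6/38)·(-8) + (7/38)·8 = 511/19
Fair fee = E[payout] = 511/19

511/19 dollars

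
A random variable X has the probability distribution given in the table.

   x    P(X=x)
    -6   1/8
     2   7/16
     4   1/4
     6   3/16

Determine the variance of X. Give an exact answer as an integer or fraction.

E[X] = (1/8)·(-6) + (7/16)·2 + (1/4)·4 + (3/16)·6 = 9/4
E[X²] = (1/8)·36 + (7/16)·4 + (1/4)·16 + (3/16)·36 = 17
Var(X) = 17 − (9/4)² = 191/16

191/16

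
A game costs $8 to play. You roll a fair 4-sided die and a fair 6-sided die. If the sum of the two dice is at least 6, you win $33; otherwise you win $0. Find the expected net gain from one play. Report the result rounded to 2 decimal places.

E[payout] = (5/12)·0 + (7/12)·33 = 77/4
Expected profit = 77/4 − 8 = 45/4 ≈ $11.25

$11.25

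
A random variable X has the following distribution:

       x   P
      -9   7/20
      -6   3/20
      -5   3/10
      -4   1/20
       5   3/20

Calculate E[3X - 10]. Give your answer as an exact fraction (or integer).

-25

E[3x-10] = (7/20)·(-37) + (3/20)·(-28) + (3/10)·(-25) + (1/20)·(-22) + (3/20)·5
     = -25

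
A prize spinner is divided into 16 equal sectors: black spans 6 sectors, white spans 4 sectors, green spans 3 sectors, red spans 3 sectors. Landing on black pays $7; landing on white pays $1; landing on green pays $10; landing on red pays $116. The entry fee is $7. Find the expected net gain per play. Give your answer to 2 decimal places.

E[payout] = (6/16)·7 + (4/16)·1 + (3/16)·10 + (3/16)·116 = 53/2
Expected profit = 53/2 − 7 = 39/2 ≈ $19.50

$19.50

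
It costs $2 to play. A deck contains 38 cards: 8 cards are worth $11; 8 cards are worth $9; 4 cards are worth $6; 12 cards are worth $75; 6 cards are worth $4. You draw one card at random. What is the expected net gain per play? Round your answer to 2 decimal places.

$27.16

E[payout] = (8/38)·11 + (8/38)·9 + (4/38)·6 + (12/38)·75 + (6/38)·4 = 554/19
Expected profit = 554/19 − 2 = 516/19 ≈ $27.16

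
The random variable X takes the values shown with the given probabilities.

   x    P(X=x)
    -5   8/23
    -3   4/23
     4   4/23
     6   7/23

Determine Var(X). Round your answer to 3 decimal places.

23.932

E[X] = (8/23)·(-5) + (4/23)·(-3) + (4/23)·4 + (7/23)·6 = 6/23
E[X²] = (8/23)·25 + (4/23)·9 + (4/23)·16 + (7/23)·36 = 24
Var(X) = 24 − (6/23)² = 12660/529 ≈ 23.932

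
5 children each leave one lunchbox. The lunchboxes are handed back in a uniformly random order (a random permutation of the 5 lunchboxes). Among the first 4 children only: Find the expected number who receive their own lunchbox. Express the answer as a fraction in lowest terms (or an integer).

4/5

Let Xᵢ = 1 if person i gets their own lunchbox. For each i, P(Xᵢ=1) = 1/5.
By linearity of expectation, E[X₁+…+X_4] = 4·(1/5) = 4/5.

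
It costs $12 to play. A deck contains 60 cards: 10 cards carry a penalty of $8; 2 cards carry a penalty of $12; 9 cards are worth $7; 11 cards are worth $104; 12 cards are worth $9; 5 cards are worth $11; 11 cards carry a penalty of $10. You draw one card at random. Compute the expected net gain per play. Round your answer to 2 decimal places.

$7.27

E[payout] = (10/60)·(-8) + (2/60)·(-12) + (9/60)·7 + (11/60)·104 + (12/60)·9 + (5/60)·11 + (11/60)·(-10) = 289/15
Expected profit = 289/15 − 12 = 109/15 ≈ $7.27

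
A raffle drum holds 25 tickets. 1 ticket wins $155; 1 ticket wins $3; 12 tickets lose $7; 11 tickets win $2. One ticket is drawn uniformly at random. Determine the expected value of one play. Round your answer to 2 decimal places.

E[payout] = (1/25)·155 + (1/25)·3 + (12/25)·(-7) + (11/25)·2 = 96/25
≈ $3.84

$3.84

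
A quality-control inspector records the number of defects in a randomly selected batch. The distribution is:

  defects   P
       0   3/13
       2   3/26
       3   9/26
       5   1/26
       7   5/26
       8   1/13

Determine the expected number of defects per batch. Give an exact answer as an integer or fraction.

89/26

E[X] = (3/13)·0 + (3/26)·2 + (9/26)·3 + (1/26)·5 + (5/26)·7 + (1/13)·8
     = 89/26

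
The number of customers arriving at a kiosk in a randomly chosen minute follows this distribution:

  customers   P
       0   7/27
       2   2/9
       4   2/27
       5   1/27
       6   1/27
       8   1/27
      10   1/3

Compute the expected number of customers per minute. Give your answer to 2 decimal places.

E[X] = (7/27)·0 + (2/9)·2 + (2/27)·4 + (1/27)·5 + (1/27)·6 + (1/27)·8 + (1/3)·10
     = 43/9 ≈ 4.78

4.78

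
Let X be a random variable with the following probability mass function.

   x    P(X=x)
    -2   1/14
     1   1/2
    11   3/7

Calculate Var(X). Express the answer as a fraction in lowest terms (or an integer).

5277/196

E[X] = (1/14)·(-2) + (1/2)·1 + (3/7)·11 = 71/14
E[X²] = (1/14)·4 + (1/2)·1 + (3/7)·121 = 737/14
Var(X) = 737/14 − (71/14)² = 5277/196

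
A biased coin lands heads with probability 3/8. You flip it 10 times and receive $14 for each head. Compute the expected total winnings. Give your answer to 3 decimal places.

E[#heads] = 10·3/8 = 15/4 (linearity over flips).
E[winnings] = 14·15/4 = 105/2.
≈ 52.500

$52.500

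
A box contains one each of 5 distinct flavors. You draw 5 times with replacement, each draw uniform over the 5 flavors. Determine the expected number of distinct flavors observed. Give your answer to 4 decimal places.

Let Xⱼ=1 if type j appears at least once. P(Xⱼ=1) = 1 − ((5−1)/5)^5 = 2101/3125.
E[#distinct] = 5·2101/3125 = 2101/625.
≈ 3.3616

3.3616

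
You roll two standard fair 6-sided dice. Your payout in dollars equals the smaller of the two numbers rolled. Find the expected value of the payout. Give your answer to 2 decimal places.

$2.53

Distribution of the smaller of the two numbers rolled: 1 w.p. 11/36, 2 w.p. 1/4, 3 w.p. 7/36, 4 w.p. 5/36, 5 w.p. 1/12, 6 w.p. 1/36
E[payout] = (11/36)·1 + (1/4)·2 + (7/36)·3 + (5/36)·4 + (1/12)·5 + (1/36)·6 = 91/36
≈ $2.53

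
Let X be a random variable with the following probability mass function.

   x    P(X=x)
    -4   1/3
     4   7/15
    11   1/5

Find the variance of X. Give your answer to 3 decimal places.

E[X] = (1/3)·(-4) + (7/15)·4 + (1/5)·11 = 41/15
E[X²] = (1/3)·16 + (7/15)·16 + (1/5)·121 = 37
Var(X) = 37 − (41/15)² = 6644/225 ≈ 29.529

29.529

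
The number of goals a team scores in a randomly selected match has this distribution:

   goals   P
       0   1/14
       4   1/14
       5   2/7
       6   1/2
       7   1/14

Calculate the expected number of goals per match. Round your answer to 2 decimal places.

5.21

E[X] = (1/14)·0 + (1/14)·4 + (2/7)·5 + (1/2)·6 + (1/14)·7
     = 73/14 ≈ 5.21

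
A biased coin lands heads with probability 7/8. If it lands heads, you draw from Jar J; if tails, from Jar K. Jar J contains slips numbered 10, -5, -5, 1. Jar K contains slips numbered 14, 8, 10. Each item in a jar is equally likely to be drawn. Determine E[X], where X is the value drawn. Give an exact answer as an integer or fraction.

E[X | Jar J] = (10 − 5 − 5 + 1)/4 = 1/4
E[X | Jar K] = (14 + 8 + 10)/3 = 32/3
E[X] = (7/8)·1/4 + (1/8)·32/3 = 149/96

149/96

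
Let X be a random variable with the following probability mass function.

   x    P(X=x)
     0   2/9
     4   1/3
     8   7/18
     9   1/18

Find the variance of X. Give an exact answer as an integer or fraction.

E[X] = (2/9)·0 + (1/3)·4 + (7/18)·8 + (1/18)·9 = 89/18
E[X²] = (2/9)·0 + (1/3)·16 + (7/18)·64 + (1/18)·81 = 625/18
Var(X) = 625/18 − (89/18)² = 3329/324

3329/324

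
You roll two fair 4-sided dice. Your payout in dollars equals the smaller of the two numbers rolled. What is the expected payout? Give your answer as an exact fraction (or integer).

15/8 dollars

Distribution of the smaller of the two numbers rolled: 1 w.p. 7/16, 2 w.p. 5/16, 3 w.p. 3/16, 4 w.p. 1/16
E[payout] = (7/16)·1 + (5/16)·2 + (3/16)·3 + (1/16)·4 = 15/8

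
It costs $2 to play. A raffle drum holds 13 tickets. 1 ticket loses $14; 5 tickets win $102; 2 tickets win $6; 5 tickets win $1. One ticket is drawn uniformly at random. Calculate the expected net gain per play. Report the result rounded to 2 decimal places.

E[payout] = (1/13)·(-14) + (5/13)·102 + (2/13)·6 + (5/13)·1 = 513/13
Expected profit = 513/13 − 2 = 487/13 ≈ $37.46

$37.46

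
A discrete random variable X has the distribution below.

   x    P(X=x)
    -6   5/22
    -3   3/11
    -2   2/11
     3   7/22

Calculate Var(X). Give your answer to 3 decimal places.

11.696

E[X] = (5/22)·(-6) + (3/11)·(-3) + (2/11)·(-2) + (7/22)·3 = -35/22
E[X²] = (5/22)·36 + (3/11)·9 + (2/11)·4 + (7/22)·9 = 313/22
Var(X) = 313/22 − (-35/22)² = 5661/484 ≈ 11.696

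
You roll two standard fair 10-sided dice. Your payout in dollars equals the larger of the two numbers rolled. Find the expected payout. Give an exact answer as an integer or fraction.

143/20 dollars

Distribution of the larger of the two numbers rolled: 1 w.p. 1/100, 2 w.p. 3/100, 3 w.p. 1/20, 4 w.p. 7/100, 5 w.p. 9/100, 6 w.p. 11/100, …
E[payout] = (1/100)·1 + (3/100)·2 + (1/20)·3 + (7/100)·4 + (9/100)·5 + (11/100)·6 + (13/100)·7 + (3/20)·8 + (17/100)·9 + (19/100)·10 = 143/20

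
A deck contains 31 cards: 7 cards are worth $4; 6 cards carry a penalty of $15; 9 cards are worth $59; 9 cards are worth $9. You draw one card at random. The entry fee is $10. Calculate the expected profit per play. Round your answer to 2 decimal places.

E[payout] = (7/31)·4 + (6/31)·(-15) + (9/31)·59 + (9/31)·9 = 550/31
Expected profit = 550/31 − 10 = 240/31 ≈ $7.74

$7.74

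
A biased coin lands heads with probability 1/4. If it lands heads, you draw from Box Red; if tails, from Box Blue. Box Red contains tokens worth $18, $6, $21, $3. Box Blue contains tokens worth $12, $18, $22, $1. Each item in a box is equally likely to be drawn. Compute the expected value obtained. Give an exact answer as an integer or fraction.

207/16 dollars

E[X | Box Red] = (18 + 6 + 21 + 3)/4 = 12
E[X | Box Blue] = (12 + 18 + 22 + 1)/4 = 53/4
E[X] = (1/4)·12 + (3/4)·53/4 = 207/16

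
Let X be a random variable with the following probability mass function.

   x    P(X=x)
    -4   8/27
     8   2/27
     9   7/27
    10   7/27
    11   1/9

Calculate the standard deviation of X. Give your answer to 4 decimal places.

6.2440

E[X] = 50/9, E[X²] = 1886/27
Var(X) = E[X²] − (E[X])² = 1886/27 − 2500/81 = 3158/81
SD(X) = √(3158/81) ≈ 6.2440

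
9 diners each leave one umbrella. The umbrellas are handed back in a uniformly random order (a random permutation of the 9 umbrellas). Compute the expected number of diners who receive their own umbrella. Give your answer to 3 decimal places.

1.000

Let Xᵢ = 1 if person i gets their own umbrella. For each i, P(Xᵢ=1) = 1/9.
By linearity of expectation, E[X₁+…+X_9] = 9·(1/9) = 1.
≈ 1.000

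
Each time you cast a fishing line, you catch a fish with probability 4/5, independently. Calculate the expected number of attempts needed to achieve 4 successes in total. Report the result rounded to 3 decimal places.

5.000

By linearity (sum of 4 independent geometric waits), E[trials] = 4/p = 4/(4/5) = 5.
≈ 5.000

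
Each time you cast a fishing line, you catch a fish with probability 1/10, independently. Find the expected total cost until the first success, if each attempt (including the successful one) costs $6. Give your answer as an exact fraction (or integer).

$60

E[#attempts] = 1/p = 10; E[cost] = 6·10 = 60.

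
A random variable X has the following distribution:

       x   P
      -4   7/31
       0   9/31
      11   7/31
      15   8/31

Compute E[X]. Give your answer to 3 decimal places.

E[X] = (7/31)·(-4) + (9/31)·0 + (7/31)·11 + (8/31)·15
     = 169/31 ≈ 5.452

5.452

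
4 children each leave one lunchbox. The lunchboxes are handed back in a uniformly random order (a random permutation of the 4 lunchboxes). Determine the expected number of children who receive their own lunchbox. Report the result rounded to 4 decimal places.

1.0000

Let Xᵢ = 1 if person i gets their own lunchbox. For each i, P(Xᵢ=1) = 1/4.
By linearity of expectation, E[X₁+…+X_4] = 4·(1/4) = 1.
≈ 1.0000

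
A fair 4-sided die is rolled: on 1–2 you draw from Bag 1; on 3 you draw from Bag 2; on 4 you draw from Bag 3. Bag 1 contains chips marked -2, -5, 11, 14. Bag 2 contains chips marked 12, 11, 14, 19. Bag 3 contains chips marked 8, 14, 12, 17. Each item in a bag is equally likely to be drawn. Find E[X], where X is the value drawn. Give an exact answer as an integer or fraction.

E[X | Bag 1] = (-2 − 5 + 11 + 14)/4 = 9/2
E[X | Bag 2] = (12 + 11 + 14 + 19)/4 = 14
E[X | Bag 3] = (8 + 14 + 12 + 17)/4 = 51/4
E[X] = (1/2)·9/2 + (1/4)·14 + (1/4)·51/4 = 143/16

143/16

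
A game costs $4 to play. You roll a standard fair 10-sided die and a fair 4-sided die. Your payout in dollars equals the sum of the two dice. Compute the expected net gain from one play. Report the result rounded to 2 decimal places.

Distribution of the sum of the two dice: 2 w.p. 1/40, 3 w.p. 1/20, 4 w.p. 3/40, 5 w.p. 1/10, 6 w.p. 1/10, 7 w.p. 1/10, …
E[payout] = (1/40)·2 + (1/20)·3 + (3/40)·4 + (1/10)·5 + (1/10)·6 + (1/10)·7 + (1/10)·8 + (1/10)·9 + (1/10)·10 + (1/10)·11 + (3/40)·12 + (1/20)·13 + (1/40)·14 = 8
Expected profit = 8 − 4 = 4 ≈ $4.00

$4.00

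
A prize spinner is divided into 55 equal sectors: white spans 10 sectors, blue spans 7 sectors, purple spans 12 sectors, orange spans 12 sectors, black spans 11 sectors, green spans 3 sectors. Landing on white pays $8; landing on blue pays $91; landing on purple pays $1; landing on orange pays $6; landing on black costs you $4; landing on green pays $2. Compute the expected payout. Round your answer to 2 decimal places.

$13.87

E[payout] = (10/55)·8 + (7/55)·91 + (12/55)·1 + (12/55)·6 + (11/55)·(-4) + (3/55)·2 = 763/55
≈ $13.87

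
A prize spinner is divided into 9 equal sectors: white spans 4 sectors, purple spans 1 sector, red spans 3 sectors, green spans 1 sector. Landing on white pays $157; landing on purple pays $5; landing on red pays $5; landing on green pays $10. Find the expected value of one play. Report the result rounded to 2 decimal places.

E[payout] = (4/9)·157 + (1/9)·5 + (3/9)·5 + (1/9)·10 = 658/9
≈ $73.11

$73.11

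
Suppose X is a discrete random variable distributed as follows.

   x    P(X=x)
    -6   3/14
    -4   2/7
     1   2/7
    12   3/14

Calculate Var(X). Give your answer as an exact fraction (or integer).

E[X] = (3/14)·(-6) + (2/7)·(-4) + (2/7)·1 + (3/14)·12 = 3/7
E[X²] = (3/14)·36 + (2/7)·16 + (2/7)·1 + (3/14)·144 = 304/7
Var(X) = 304/7 − (3/7)² = 2119/49

2119/49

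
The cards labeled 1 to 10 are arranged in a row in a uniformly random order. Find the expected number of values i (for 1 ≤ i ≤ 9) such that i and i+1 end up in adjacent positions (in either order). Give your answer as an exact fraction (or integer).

9/5

For each i ∈ {1,…,9}, let Xᵢ = 1 if i and i+1 are adjacent. P(Xᵢ=1) = 2·(10−1)!/10! = 2/10.
By linearity, E[ΣXᵢ] = (9)·(2/10) = 9/5.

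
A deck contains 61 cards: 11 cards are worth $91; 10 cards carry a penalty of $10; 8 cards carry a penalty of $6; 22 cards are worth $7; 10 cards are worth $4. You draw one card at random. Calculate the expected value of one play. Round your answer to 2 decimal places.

E[payout] = (11/61)·91 + (10/61)·(-10) + (8/61)·(-6) + (22/61)·7 + (10/61)·4 = 1047/61
≈ $17.16

$17.16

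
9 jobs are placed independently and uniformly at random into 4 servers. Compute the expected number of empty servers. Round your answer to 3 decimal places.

Let Xⱼ=1 if server j is empty. P(Xⱼ=1) = ((4-1)/4)^9 = 19683/262144.
By linearity, E[#empty] = 4·19683/262144 = 19683/65536.
≈ 0.300

0.300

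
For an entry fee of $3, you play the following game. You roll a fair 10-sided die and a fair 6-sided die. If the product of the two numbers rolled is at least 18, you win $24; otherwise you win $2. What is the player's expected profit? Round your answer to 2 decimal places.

E[payout] = (8/15)·2 + (7/15)·24 = 184/15
Expected profit = 184/15 − 3 = 139/15 ≈ $9.27

$9.27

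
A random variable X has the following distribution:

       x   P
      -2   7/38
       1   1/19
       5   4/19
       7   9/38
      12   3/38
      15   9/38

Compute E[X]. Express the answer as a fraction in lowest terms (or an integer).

E[X] = (7/38)·(-2) + (1/19)·1 + (4/19)·5 + (9/38)·7 + (3/38)·12 + (9/38)·15
     = 131/19

131/19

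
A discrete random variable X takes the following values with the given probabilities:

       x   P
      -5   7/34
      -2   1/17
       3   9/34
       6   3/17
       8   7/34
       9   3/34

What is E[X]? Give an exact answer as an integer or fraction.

E[X] = (7/34)·(-5) + (1/17)·(-2) + (9/34)·3 + (3/17)·6 + (7/34)·8 + (3/34)·9
     = 107/34

107/34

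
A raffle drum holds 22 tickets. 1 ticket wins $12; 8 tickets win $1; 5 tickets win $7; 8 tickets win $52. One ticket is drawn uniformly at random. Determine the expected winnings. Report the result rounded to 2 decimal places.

$21.41

E[payout] = (1/22)·12 + (8/22)·1 + (5/22)·7 + (8/22)·52 = 471/22
≈ $21.41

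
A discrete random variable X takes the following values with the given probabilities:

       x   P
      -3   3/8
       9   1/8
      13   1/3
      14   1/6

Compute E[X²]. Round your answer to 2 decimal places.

E[X²] = (3/8)·9 + (1/8)·81 + (1/3)·169 + (1/6)·196
     = 205/2 ≈ 102.50

102.50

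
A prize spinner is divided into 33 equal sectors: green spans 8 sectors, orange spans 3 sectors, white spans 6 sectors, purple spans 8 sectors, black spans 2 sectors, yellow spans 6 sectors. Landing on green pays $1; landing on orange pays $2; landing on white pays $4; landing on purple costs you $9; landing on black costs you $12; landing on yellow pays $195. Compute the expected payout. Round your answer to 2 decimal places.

E[payout] = (8/33)·1 + (3/33)·2 + (6/33)·4 + (8/33)·(-9) + (2/33)·(-12) + (6/33)·195 = 1112/33
≈ $33.70

$33.70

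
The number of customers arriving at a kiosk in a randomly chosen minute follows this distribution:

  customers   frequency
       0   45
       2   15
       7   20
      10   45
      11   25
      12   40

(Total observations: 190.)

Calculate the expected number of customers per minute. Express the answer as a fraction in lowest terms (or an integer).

275/38

Total = 190, so P(customers=0) = 45/190, etc.
E[X] = (9/38)·0 + (3/38)·2 + (2/19)·7 + (9/38)·10 + (5/38)·11 + (4/19)·12
     = 275/38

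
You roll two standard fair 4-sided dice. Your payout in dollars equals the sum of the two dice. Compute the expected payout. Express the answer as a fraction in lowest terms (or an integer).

Distribution of the sum of the two dice: 2 w.p. 1/16, 3 w.p. 1/8, 4 w.p. 3/16, 5 w.p. 1/4, 6 w.p. 3/16, 7 w.p. 1/8, …
E[payout] = (1/16)·2 + (1/8)·3 + (3/16)·4 + (1/4)·5 + (3/16)·6 + (1/8)·7 + (1/16)·8 = 5

$5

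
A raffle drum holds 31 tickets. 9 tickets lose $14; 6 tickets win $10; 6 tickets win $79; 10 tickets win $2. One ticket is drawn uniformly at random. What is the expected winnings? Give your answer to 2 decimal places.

$13.81

E[payout] = (9/31)·(-14) + (6/31)·10 + (6/31)·79 + (10/31)·2 = 428/31
≈ $13.81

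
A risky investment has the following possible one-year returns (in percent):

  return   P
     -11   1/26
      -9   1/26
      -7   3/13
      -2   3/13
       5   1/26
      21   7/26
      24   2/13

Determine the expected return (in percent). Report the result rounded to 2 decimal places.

E[X] = (1/26)·(-11) + (1/26)·(-9) + (3/13)·(-7) + (3/13)·(-2) + (1/26)·5 + (7/26)·21 + (2/13)·24
     = 87/13 ≈ 6.69

6.69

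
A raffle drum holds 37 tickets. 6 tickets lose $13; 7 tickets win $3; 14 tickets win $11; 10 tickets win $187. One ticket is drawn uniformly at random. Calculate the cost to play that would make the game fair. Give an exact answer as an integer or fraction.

E[payout] = (6/37)·(-13) + (7/37)·3 + (14/37)·11 + (10/37)·187 = 1967/37
Fair fee = E[payout] = 1967/37

1967/37 dollars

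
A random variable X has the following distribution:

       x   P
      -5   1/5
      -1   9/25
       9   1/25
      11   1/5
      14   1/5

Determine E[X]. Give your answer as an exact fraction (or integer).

4

E[X] = (1/5)·(-5) + (9/25)·(-1) + (1/25)·9 + (1/5)·11 + (1/5)·14
     = 4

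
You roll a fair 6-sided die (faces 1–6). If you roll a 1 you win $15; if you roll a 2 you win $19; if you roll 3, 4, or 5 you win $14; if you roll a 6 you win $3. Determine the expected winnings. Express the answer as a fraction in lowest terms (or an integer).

79/6 dollars

E[payout] = (1/6)·3 + (1/2)·14 + (1/6)·15 + (1/6)·19 = 79/6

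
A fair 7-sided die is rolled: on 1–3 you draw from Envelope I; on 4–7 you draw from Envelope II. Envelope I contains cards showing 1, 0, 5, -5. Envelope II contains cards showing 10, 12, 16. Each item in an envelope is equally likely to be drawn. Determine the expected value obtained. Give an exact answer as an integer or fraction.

E[X | Envelope I] = (1 + 0 + 5 − 5)/4 = 1/4
E[X | Envelope II] = (10 + 12 + 16)/3 = 38/3
E[X] = (3/7)·1/4 + (4/7)·38/3 = 617/84

617/84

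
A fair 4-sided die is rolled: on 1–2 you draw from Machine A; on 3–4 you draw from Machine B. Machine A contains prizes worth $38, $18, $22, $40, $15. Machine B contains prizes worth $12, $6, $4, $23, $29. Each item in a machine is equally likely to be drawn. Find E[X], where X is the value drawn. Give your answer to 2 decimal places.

$20.70

E[X | Machine A] = (38 + 18 + 22 + 40 + 15)/5 = 133/5
E[X | Machine B] = (12 + 6 + 4 + 23 + 29)/5 = 74/5
E[X] = (1/2)·133/5 + (1/2)·74/5 = 207/10 ≈ 20.70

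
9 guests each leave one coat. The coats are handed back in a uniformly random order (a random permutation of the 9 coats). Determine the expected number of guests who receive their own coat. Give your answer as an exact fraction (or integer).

Let Xᵢ = 1 if person i gets their own coat. For each i, P(Xᵢ=1) = 1/9.
By linearity of expectation, E[X₁+…+X_9] = 9·(1/9) = 1.

1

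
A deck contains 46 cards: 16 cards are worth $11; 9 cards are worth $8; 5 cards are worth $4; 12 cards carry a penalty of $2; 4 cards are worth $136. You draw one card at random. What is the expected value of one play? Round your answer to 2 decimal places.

E[payout] = (16/46)·11 + (9/46)·8 + (5/46)·4 + (12/46)·(-2) + (4/46)·136 = 394/23
≈ $17.13

$17.13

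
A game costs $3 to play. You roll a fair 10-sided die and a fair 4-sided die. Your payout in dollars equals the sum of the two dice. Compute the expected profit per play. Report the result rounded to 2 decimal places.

Distribution of the sum of the two dice: 2 w.p. 1/40, 3 w.p. 1/20, 4 w.p. 3/40, 5 w.p. 1/10, 6 w.p. 1/10, 7 w.p. 1/10, …
E[payout] = (1/40)·2 + (1/20)·3 + (3/40)·4 + (1/10)·5 + (1/10)·6 + (1/10)·7 + (1/10)·8 + (1/10)·9 + (1/10)·10 + (1/10)·11 + (3/40)·12 + (1/20)·13 + (1/40)·14 = 8
Expected profit = 8 − 3 = 5 ≈ $5.00

$5.00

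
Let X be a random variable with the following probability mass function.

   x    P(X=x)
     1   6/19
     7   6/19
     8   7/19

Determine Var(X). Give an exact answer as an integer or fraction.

E[X] = (6/19)·1 + (6/19)·7 + (7/19)·8 = 104/19
E[X²] = (6/19)·1 + (6/19)·49 + (7/19)·64 = 748/19
Var(X) = 748/19 − (104/19)² = 3396/361

3396/361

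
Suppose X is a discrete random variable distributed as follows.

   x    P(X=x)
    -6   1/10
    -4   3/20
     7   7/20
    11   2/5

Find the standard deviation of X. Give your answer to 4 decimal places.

E[X] = 113/20, E[X²] = 1431/20
Var(X) = E[X²] − (E[X])² = 1431/20 − 12769/400 = 15851/400
SD(X) = √(15851/400) ≈ 6.2950

6.2950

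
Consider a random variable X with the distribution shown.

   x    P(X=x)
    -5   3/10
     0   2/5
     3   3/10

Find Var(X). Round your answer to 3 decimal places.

9.840

E[X] = (3/10)·(-5) + (2/5)·0 + (3/10)·3 = -3/5
E[X²] = (3/10)·25 + (2/5)·0 + (3/10)·9 = 51/5
Var(X) = 51/5 − (-3/5)² = 246/25 ≈ 9.840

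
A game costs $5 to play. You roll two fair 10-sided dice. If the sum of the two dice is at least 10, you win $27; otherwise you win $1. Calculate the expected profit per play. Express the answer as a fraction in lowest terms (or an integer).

E[payout] = (9/25)·1 + (16/25)·27 = 441/25
Expected profit = 441/25 − 5 = 316/25

316/25 dollars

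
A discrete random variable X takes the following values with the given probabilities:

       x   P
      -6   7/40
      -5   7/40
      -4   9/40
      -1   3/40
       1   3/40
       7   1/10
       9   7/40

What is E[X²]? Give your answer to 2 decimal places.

E[X²] = (7/40)·36 + (7/40)·25 + (9/40)·16 + (3/40)·1 + (3/40)·1 + (1/10)·49 + (7/40)·81
     = 67/2 ≈ 33.50

33.50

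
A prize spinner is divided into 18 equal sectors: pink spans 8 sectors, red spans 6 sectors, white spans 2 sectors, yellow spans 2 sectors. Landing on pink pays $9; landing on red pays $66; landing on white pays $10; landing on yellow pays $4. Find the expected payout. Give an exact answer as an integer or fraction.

248/9 dollars

E[payout] = (8/18)·9 + (6/18)·66 + (2/18)·10 + (2/18)·4 = 248/9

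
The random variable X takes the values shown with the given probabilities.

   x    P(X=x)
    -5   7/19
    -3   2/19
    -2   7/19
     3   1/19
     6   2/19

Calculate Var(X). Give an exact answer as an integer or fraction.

E[X] = (7/19)·(-5) + (2/19)·(-3) + (7/19)·(-2) + (1/19)·3 + (2/19)·6 = -40/19
E[X²] = (7/19)·25 + (2/19)·9 + (7/19)·4 + (1/19)·9 + (2/19)·36 = 302/19
Var(X) = 302/19 − (-40/19)² = 4138/361

4138/361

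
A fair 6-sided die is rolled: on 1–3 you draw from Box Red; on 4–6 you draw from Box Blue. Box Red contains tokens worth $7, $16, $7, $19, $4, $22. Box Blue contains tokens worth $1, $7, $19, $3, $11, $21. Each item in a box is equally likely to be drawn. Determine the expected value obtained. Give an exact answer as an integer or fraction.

137/12 dollars

E[X | Box Red] = (7 + 16 + 7 + 19 + 4 + 22)/6 = 25/2
E[X | Box Blue] = (1 + 7 + 19 + 3 + 11 + 21)/6 = 31/3
E[X] = (1/2)·25/2 + (1/2)·31/3 = 137/12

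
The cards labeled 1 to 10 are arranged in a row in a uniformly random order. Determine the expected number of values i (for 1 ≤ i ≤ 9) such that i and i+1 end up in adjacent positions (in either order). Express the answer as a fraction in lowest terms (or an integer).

9/5

For each i ∈ {1,…,9}, let Xᵢ = 1 if i and i+1 are adjacent. P(Xᵢ=1) = 2·(10−1)!/10! = 2/10.
By linearity, E[ΣXᵢ] = (9)·(2/10) = 9/5.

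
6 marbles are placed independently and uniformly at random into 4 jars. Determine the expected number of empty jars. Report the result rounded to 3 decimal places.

0.712

Let Xⱼ=1 if jar j is empty. P(Xⱼ=1) = ((4-1)/4)^6 = 729/4096.
By linearity, E[#empty] = 4·729/4096 = 729/1024.
≈ 0.712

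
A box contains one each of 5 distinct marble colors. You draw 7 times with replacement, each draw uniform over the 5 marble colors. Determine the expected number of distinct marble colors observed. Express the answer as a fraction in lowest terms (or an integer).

Let Xⱼ=1 if type j appears at least once. P(Xⱼ=1) = 1 − ((5−1)/5)^7 = 61741/78125.
E[#distinct] = 5·61741/78125 = 61741/15625.

61741/15625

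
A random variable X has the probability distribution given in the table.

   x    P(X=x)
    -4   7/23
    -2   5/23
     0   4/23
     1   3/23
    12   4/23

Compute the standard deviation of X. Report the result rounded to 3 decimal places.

5.531

E[X] = 13/23, E[X²] = 711/23
Var(X) = E[X²] − (E[X])² = 711/23 − 169/529 = 16184/529
SD(X) = √(16184/529) ≈ 5.531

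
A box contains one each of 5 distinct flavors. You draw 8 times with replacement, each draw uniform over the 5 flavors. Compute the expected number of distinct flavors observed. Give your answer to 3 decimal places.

Let Xⱼ=1 if type j appears at least once. P(Xⱼ=1) = 1 − ((5−1)/5)^8 = 325089/390625.
E[#distinct] = 5·325089/390625 = 325089/78125.
≈ 4.161

4.161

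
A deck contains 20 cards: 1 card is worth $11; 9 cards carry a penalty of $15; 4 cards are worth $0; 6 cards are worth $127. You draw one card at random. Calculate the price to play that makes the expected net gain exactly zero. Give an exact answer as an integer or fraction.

E[payout] = (1/20)·11 + (9/20)·(-15) + (4/20)·0 + (6/20)·127 = 319/10
Fair fee = E[payout] = 319/10

319/10 dollars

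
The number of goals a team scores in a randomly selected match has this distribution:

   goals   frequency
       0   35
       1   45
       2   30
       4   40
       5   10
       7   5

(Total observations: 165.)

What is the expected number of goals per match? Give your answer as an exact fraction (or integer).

Total = 165, so P(goals=0) = 35/165, etc.
E[X] = (7/33)·0 + (3/11)·1 + (2/11)·2 + (8/33)·4 + (2/33)·5 + (1/33)·7
     = 70/33

70/33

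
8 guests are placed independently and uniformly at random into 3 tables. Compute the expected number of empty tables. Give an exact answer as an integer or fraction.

Let Xⱼ=1 if table j is empty. P(Xⱼ=1) = ((3-1)/3)^8 = 256/6561.
By linearity, E[#empty] = 3·256/6561 = 256/2187.

256/2187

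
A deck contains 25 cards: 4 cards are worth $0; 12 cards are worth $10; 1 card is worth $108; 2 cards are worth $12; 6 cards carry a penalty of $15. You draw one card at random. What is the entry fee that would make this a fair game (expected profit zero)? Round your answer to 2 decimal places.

E[payout] = (4/25)·0 + (12/25)·10 + (1/25)·108 + (2/25)·12 + (6/25)·(-15) = 162/25
Fair fee = E[payout] = 162/25 ≈ $6.48

$6.48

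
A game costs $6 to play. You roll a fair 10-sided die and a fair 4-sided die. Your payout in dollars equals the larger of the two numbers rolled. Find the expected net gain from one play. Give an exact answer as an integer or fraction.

Distribution of the larger of the two numbers rolled: 1 w.p. 1/40, 2 w.p. 3/40, 3 w.p. 1/8, 4 w.p. 7/40, 5 w.p. 1/10, 6 w.p. 1/10, …
E[payout] = (1/40)·1 + (3/40)·2 + (1/8)·3 + (7/40)·4 + (1/10)·5 + (1/10)·6 + (1/10)·7 + (1/10)·8 + (1/10)·9 + (1/10)·10 = 23/4
Expected profit = 23/4 − 6 = -1/4

-1/4 dollars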